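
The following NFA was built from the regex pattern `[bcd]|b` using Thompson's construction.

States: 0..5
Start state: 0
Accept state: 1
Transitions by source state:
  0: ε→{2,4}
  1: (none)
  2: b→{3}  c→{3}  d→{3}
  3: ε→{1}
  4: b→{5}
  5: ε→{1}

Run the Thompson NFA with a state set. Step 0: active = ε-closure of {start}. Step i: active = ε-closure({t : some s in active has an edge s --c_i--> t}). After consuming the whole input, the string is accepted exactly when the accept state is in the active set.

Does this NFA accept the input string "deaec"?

Answer: REJECT

Trace:
start: ε-closure({0}) = {0,2,4}
'd' @ 1: {1,3}  ✓accept
'e' @ 2: {}  — no active states
rest 'aec' ignored (set empty)
after full input: {}  (accept=1 not in)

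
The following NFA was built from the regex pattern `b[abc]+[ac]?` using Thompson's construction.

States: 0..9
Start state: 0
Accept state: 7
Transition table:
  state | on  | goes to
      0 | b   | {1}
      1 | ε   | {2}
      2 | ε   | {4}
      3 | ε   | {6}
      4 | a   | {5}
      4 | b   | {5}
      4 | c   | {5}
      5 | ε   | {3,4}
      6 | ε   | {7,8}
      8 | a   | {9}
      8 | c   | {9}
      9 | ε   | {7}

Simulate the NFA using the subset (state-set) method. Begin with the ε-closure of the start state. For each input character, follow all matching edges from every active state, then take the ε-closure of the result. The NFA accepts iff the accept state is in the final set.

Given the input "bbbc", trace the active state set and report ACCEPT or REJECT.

Answer: ACCEPT

Derivation:
initial (ε-close {0}): {0}
'b' @ 1: {1,2,4}
'b' @ 2: {3,4,5,6,7,8}  [accepting]
'b' @ 3: {3,4,5,6,7,8}  [accepting]
'c' @ 4: {3,4,5,6,7,8,9}  [accepting]
final: {3,4,5,6,7,8,9}; accept 7 in set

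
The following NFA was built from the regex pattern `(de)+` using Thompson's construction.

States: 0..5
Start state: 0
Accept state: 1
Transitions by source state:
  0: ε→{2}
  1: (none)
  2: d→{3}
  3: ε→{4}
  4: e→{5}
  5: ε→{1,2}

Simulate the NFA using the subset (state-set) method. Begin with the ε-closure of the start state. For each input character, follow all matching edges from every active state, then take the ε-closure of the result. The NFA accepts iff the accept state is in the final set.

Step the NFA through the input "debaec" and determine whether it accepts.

Answer: REJECT

Derivation:
initial (ε-close {0}): {0,2}
'd' @ 1: {3,4}
'e' @ 2: {1,2,5}  ✓accept
'b' @ 3: {}  — state set empty
rest 'aec' ignored (set empty)
after full input: {}  (accept=1 not in)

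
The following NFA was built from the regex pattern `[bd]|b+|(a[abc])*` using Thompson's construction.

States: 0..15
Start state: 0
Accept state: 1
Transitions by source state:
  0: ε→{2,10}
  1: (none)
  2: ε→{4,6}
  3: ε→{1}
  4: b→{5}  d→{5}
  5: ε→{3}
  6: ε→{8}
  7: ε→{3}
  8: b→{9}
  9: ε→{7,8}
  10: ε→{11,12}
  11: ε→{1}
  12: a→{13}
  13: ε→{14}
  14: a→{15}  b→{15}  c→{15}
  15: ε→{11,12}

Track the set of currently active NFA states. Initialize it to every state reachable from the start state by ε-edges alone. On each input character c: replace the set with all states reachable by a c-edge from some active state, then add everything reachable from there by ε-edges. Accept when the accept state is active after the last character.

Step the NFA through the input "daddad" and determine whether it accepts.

S₀ = ε-closure({0}) = {0,1,2,4,6,8,10,11,12}
'd' @ 1: {1,3,5}  (accept∈set)
'a' @ 2: {}  — state set empty
rest 'ddad' ignored (set empty)
end set {} — state 1 not in

Answer: REJECT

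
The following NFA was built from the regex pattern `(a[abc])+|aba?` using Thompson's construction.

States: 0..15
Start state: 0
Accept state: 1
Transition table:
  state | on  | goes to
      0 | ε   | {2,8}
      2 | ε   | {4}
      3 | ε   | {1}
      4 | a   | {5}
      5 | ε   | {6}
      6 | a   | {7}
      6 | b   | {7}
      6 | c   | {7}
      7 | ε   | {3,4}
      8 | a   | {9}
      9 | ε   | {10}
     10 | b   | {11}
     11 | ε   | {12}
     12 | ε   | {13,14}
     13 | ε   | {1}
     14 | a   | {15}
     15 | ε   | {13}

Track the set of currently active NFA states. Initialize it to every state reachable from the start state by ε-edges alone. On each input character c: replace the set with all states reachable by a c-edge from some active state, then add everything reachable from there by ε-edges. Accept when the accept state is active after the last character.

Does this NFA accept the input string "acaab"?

initial (ε-close {0}): {0,2,4,8}
'a' @ 1: {5,6,9,10}
'c' @ 2: {1,3,4,7}  [accepting]
'a' @ 3: {5,6}
'a' @ 4: {1,3,4,7}  [accepting]
'b' @ 5: {}  — state set empty
final: {}; accept 1 not in set

Answer: REJECT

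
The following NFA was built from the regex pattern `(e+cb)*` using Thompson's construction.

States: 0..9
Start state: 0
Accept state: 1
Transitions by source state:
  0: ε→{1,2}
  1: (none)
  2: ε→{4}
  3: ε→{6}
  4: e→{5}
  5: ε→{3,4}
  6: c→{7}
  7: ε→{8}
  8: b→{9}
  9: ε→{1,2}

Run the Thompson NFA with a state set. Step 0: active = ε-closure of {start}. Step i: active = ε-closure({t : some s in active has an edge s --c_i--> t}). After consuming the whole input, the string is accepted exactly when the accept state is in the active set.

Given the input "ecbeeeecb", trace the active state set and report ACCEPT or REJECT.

start: ε-closure({0}) = {0,1,2,4}
'e' @ 1: {3,4,5,6}
'c' @ 2: {7,8}
'b' @ 3: {1,2,4,9}  [accepting]
'e' @ 4: {3,4,5,6}
'e' @ 5: {3,4,5,6}
'e' @ 6: {3,4,5,6}
'e' @ 7: {3,4,5,6}
'c' @ 8: {7,8}
'b' @ 9: {1,2,4,9}  [accepting]
final: {1,2,4,9}; accept 1 in set

Answer: ACCEPT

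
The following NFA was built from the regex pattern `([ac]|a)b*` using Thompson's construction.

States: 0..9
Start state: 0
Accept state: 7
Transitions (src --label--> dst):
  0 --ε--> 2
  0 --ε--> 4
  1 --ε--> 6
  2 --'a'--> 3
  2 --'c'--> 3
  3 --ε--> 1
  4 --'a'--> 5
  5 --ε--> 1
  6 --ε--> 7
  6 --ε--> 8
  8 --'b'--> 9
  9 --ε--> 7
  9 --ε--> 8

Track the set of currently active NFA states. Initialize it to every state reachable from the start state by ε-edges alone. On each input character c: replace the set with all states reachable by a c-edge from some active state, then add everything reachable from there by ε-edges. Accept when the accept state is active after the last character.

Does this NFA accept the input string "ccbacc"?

Answer: REJECT

Steps:
S₀ = ε-closure({0}) = {0,2,4}
'c' @ 1: {1,3,6,7,8}  ✓accept
'c' @ 2: {}  — dead — no transitions
rest 'bacc' ignored (set empty)
final: {}; accept 7 not in set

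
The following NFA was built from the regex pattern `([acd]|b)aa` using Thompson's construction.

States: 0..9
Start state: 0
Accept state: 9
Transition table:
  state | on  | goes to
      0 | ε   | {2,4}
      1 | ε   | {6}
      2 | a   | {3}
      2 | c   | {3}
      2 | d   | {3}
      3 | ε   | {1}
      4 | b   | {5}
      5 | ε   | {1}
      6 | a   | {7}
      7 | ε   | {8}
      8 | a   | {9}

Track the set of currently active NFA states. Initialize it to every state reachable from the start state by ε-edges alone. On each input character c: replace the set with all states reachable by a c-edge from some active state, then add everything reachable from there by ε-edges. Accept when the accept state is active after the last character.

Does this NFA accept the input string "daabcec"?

Answer: REJECT

Trace:
initial (ε-close {0}): {0,2,4}
'd' @ 1: {1,3,6}
'a' @ 2: {7,8}
'a' @ 3: {9}  (accept∈set)
'b' @ 4: {}  — no active states
rest 'cec' ignored (set empty)
final: {}; accept 9 not in set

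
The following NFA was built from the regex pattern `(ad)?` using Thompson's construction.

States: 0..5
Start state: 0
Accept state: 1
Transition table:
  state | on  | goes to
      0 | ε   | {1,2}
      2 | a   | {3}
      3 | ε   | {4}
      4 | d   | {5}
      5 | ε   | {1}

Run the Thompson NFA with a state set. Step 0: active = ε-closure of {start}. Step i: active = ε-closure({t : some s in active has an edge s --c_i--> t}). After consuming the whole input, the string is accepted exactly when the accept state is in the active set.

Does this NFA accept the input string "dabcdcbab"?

Answer: REJECT

Derivation:
S₀ = ε-closure({0}) = {0,1,2}
'd' @ 1: {}  — dead — no transitions
rest 'abcdcbab' ignored (set empty)
end set {} — state 1 not in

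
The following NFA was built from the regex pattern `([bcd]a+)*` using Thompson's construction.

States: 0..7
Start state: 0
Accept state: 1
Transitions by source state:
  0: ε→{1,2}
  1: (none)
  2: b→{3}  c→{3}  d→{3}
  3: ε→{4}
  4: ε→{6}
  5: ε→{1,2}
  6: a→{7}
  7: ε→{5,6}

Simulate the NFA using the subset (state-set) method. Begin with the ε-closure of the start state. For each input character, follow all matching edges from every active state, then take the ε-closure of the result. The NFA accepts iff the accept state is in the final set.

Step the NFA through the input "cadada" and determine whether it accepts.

S₀ = ε-closure({0}) = {0,1,2}
'c' @ 1: {3,4,6}
'a' @ 2: {1,2,5,6,7}  ✓accept
'd' @ 3: {3,4,6}
'a' @ 4: {1,2,5,6,7}  ✓accept
'd' @ 5: {3,4,6}
'a' @ 6: {1,2,5,6,7}  ✓accept
after full input: {1,2,5,6,7}  (accept=1 in)

Answer: ACCEPT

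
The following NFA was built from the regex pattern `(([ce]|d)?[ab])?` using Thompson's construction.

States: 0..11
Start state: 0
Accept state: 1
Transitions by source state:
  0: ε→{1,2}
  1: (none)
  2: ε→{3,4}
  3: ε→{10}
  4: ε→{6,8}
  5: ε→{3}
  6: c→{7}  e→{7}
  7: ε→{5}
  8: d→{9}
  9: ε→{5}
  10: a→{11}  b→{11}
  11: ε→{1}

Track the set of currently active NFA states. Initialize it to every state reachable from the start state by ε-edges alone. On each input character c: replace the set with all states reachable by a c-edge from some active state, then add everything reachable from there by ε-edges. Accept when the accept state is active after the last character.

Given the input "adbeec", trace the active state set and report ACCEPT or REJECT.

Answer: REJECT

Steps:
start: ε-closure({0}) = {0,1,2,3,4,6,8,10}
'a' @ 1: {1,11}  [accepting]
'd' @ 2: {}  — state set empty
rest 'beec' ignored (set empty)
final: {}; accept 1 not in set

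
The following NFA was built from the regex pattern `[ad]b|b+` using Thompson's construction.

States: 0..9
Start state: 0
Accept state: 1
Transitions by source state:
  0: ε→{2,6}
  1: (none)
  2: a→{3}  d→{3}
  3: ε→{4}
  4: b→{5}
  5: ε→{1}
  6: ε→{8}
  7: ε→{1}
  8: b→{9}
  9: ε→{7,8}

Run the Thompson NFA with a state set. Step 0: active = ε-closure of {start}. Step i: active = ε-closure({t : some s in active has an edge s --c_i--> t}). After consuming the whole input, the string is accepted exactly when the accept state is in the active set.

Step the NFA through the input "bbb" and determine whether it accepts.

Answer: ACCEPT

Steps:
start: ε-closure({0}) = {0,2,6,8}
'b' @ 1: {1,7,8,9}  ✓accept
'b' @ 2: {1,7,8,9}  ✓accept
'b' @ 3: {1,7,8,9}  ✓accept
after full input: {1,7,8,9}  (accept=1 in)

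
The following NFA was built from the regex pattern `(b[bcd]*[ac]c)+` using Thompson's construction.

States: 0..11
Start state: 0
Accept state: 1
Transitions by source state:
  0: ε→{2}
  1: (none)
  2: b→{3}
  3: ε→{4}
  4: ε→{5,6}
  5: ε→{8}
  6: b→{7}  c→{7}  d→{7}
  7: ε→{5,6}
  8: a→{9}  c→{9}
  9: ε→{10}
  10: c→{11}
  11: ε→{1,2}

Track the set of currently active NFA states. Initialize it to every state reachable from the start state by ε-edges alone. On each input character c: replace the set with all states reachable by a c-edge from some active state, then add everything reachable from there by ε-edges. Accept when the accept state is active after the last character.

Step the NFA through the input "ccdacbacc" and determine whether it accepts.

Answer: REJECT

Steps:
S₀ = ε-closure({0}) = {0,2}
'c' @ 1: {}  — dead — no transitions
rest 'cdacbacc' ignored (set empty)
after full input: {}  (accept=1 not in)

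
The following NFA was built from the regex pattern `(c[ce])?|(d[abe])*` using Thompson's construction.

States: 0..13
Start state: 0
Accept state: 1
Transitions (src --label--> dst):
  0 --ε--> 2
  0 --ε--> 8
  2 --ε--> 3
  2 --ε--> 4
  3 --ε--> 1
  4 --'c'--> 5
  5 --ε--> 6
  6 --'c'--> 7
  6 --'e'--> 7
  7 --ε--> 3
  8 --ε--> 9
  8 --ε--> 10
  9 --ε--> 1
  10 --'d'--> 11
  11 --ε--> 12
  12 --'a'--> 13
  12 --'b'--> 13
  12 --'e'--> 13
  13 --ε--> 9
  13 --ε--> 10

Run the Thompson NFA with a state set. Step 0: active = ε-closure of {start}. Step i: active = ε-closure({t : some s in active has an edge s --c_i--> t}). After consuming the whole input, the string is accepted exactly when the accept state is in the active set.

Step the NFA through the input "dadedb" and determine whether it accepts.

Answer: ACCEPT

Steps:
start: ε-closure({0}) = {0,1,2,3,4,8,9,10}
'd' @ 1: {11,12}
'a' @ 2: {1,9,10,13}  ✓accept
'd' @ 3: {11,12}
'e' @ 4: {1,9,10,13}  ✓accept
'd' @ 5: {11,12}
'b' @ 6: {1,9,10,13}  ✓accept
after full input: {1,9,10,13}  (accept=1 in)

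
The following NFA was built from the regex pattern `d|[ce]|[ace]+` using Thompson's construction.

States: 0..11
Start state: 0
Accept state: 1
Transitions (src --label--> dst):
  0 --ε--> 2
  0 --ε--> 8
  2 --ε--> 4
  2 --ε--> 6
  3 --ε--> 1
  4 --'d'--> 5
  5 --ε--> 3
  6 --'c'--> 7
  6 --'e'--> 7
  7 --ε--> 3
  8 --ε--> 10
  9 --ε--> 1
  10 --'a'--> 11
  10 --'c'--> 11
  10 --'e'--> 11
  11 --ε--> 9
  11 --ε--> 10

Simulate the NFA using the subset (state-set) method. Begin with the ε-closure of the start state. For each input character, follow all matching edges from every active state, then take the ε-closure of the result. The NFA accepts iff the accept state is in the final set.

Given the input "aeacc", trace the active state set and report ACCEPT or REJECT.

initial (ε-close {0}): {0,2,4,6,8,10}
'a' @ 1: {1,9,10,11}  (accept∈set)
'e' @ 2: {1,9,10,11}  (accept∈set)
'a' @ 3: {1,9,10,11}  (accept∈set)
'c' @ 4: {1,9,10,11}  (accept∈set)
'c' @ 5: {1,9,10,11}  (accept∈set)
end set {1,9,10,11} — state 1 in

Answer: ACCEPT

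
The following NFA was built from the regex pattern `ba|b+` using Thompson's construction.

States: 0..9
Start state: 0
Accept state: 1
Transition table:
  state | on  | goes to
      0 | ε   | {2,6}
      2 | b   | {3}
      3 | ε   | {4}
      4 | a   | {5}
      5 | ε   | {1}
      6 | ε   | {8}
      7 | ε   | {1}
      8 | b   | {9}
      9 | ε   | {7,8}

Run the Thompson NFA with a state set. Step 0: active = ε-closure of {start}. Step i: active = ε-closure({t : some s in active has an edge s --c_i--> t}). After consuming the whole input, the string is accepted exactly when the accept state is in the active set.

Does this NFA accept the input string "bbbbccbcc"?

start: ε-closure({0}) = {0,2,6,8}
'b' @ 1: {1,3,4,7,8,9}  ✓accept
'b' @ 2: {1,7,8,9}  ✓accept
'b' @ 3: {1,7,8,9}  ✓accept
'b' @ 4: {1,7,8,9}  ✓accept
'c' @ 5: {}  — state set empty
rest 'cbcc' ignored (set empty)
after full input: {}  (accept=1 not in)

Answer: REJECT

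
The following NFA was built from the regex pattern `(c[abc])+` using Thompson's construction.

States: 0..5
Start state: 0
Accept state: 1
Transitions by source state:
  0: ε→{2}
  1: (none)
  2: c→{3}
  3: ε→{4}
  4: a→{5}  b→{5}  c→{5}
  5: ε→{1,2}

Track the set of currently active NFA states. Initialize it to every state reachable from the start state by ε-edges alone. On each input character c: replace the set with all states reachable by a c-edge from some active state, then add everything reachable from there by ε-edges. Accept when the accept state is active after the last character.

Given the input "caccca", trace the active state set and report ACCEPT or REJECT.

initial (ε-close {0}): {0,2}
'c' @ 1: {3,4}
'a' @ 2: {1,2,5}  ✓accept
'c' @ 3: {3,4}
'c' @ 4: {1,2,5}  ✓accept
'c' @ 5: {3,4}
'a' @ 6: {1,2,5}  ✓accept
end set {1,2,5} — state 1 in

Answer: ACCEPT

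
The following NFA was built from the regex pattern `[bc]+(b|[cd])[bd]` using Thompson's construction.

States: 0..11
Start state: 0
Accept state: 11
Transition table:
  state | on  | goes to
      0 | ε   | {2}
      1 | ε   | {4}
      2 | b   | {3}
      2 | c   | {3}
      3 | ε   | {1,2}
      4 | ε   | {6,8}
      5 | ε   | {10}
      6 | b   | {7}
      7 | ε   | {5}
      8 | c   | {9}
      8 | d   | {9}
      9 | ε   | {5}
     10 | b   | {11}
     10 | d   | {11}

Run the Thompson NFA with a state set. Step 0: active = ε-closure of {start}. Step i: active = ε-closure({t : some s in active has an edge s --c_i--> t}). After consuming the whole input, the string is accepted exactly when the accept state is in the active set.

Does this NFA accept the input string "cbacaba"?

start: ε-closure({0}) = {0,2}
'c' @ 1: {1,2,3,4,6,8}
'b' @ 2: {1,2,3,4,5,6,7,8,10}
'a' @ 3: {}  — no active states
rest 'caba' ignored (set empty)
after full input: {}  (accept=11 not in)

Answer: REJECT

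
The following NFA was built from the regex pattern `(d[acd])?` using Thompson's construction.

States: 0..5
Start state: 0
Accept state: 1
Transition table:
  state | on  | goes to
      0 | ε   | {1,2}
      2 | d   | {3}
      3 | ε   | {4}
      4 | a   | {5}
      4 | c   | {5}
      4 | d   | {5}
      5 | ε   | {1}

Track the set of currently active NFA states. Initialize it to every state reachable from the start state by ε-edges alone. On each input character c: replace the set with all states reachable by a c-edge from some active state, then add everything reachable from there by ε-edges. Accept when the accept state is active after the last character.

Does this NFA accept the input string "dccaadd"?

Answer: REJECT

Steps:
initial (ε-close {0}): {0,1,2}
'd' @ 1: {3,4}
'c' @ 2: {1,5}  [accepting]
'c' @ 3: {}  — no active states
rest 'aadd' ignored (set empty)
final: {}; accept 1 not in set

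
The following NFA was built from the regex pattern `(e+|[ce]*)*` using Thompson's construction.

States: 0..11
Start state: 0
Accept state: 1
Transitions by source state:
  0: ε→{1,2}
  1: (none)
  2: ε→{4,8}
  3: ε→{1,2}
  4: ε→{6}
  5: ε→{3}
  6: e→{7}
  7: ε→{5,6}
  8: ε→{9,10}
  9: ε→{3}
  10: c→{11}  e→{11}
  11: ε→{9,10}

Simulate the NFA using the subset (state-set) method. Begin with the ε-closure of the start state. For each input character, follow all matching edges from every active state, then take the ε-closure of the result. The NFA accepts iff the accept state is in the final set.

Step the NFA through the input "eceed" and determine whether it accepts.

Answer: REJECT

Derivation:
start: ε-closure({0}) = {0,1,2,3,4,6,8,9,10}
'e' @ 1: {1,2,3,4,5,6,7,8,9,10,11}  ✓accept
'c' @ 2: {1,2,3,4,6,8,9,10,11}  ✓accept
'e' @ 3: {1,2,3,4,5,6,7,8,9,10,11}  ✓accept
'e' @ 4: {1,2,3,4,5,6,7,8,9,10,11}  ✓accept
'd' @ 5: {}  — dead — no transitions
after full input: {}  (accept=1 not in)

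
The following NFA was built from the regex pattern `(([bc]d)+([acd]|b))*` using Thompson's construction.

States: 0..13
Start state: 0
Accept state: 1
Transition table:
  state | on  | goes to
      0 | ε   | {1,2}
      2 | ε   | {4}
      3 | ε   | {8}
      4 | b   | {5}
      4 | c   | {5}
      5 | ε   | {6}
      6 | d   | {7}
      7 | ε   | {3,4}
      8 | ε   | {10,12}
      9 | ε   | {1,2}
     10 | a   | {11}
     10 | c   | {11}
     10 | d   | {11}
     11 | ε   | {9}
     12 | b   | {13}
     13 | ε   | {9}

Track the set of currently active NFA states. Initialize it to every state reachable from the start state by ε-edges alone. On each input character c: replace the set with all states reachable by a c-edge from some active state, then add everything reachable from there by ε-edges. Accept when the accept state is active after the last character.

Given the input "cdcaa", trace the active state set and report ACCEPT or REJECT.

start: ε-closure({0}) = {0,1,2,4}
'c' @ 1: {5,6}
'd' @ 2: {3,4,7,8,10,12}
'c' @ 3: {1,2,4,5,6,9,11}  ✓accept
'a' @ 4: {}  — dead — no transitions
rest 'a' ignored (set empty)
after full input: {}  (accept=1 not in)

Answer: REJECT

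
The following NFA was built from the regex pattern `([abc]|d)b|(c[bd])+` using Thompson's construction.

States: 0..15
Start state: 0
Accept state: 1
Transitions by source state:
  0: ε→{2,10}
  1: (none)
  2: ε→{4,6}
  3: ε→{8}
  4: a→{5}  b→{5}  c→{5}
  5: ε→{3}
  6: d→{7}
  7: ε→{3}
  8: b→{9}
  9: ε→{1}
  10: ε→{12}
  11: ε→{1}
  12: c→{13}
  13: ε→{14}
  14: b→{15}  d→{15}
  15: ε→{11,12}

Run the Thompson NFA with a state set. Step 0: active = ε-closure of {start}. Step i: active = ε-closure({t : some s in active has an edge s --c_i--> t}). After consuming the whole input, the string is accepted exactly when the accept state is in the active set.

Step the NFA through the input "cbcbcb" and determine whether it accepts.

start: ε-closure({0}) = {0,2,4,6,10,12}
'c' @ 1: {3,5,8,13,14}
'b' @ 2: {1,9,11,12,15}  [accepting]
'c' @ 3: {13,14}
'b' @ 4: {1,11,12,15}  [accepting]
'c' @ 5: {13,14}
'b' @ 6: {1,11,12,15}  [accepting]
end set {1,11,12,15} — state 1 in

Answer: ACCEPT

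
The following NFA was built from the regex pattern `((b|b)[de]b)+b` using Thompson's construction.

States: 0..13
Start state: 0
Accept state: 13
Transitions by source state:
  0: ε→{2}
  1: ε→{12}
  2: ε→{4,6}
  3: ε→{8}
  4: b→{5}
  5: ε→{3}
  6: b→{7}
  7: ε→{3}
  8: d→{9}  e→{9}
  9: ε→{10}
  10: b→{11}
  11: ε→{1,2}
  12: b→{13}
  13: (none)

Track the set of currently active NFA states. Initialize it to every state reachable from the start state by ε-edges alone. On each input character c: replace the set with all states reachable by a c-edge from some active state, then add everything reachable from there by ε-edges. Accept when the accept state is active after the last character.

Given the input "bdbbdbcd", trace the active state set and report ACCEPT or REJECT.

Answer: REJECT

Derivation:
initial (ε-close {0}): {0,2,4,6}
'b' @ 1: {3,5,7,8}
'd' @ 2: {9,10}
'b' @ 3: {1,2,4,6,11,12}
'b' @ 4: {3,5,7,8,13}  [accepting]
'd' @ 5: {9,10}
'b' @ 6: {1,2,4,6,11,12}
'c' @ 7: {}  — state set empty
rest 'd' ignored (set empty)
after full input: {}  (accept=13 not in)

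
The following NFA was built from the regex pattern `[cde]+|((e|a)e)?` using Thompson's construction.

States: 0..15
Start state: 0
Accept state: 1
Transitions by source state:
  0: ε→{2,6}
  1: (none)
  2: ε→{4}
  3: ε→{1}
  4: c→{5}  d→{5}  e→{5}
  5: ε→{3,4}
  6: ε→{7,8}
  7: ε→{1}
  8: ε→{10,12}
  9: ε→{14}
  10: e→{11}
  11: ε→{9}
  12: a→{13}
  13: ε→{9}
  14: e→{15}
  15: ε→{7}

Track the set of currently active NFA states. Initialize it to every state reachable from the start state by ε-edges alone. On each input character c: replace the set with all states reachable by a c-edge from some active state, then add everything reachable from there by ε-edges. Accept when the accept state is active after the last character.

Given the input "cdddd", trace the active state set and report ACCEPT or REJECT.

Answer: ACCEPT

Derivation:
initial (ε-close {0}): {0,1,2,4,6,7,8,10,12}
'c' @ 1: {1,3,4,5}  [accepting]
'd' @ 2: {1,3,4,5}  [accepting]
'd' @ 3: {1,3,4,5}  [accepting]
'd' @ 4: {1,3,4,5}  [accepting]
'd' @ 5: {1,3,4,5}  [accepting]
end set {1,3,4,5} — state 1 in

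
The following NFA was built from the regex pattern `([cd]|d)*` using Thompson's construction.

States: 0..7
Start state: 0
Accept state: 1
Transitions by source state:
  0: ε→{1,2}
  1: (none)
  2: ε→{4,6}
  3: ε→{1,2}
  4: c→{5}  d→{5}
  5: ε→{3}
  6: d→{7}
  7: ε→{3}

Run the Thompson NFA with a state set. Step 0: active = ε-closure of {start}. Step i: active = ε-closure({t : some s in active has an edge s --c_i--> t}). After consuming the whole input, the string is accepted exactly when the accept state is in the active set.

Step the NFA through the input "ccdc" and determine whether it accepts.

S₀ = ε-closure({0}) = {0,1,2,4,6}
'c' @ 1: {1,2,3,4,5,6}  [accepting]
'c' @ 2: {1,2,3,4,5,6}  [accepting]
'd' @ 3: {1,2,3,4,5,6,7}  [accepting]
'c' @ 4: {1,2,3,4,5,6}  [accepting]
final: {1,2,3,4,5,6}; accept 1 in set

Answer: ACCEPT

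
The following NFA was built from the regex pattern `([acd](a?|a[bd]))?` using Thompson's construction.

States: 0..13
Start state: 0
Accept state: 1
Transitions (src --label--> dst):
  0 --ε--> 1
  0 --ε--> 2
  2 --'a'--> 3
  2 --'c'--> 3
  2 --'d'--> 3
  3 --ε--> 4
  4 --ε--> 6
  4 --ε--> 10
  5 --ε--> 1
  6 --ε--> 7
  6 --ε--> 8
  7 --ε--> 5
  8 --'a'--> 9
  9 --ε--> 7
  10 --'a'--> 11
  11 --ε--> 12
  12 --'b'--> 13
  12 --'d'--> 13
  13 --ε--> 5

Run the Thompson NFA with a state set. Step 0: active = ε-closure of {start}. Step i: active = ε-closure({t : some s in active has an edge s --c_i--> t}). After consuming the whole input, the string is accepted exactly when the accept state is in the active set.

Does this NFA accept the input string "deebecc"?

Answer: REJECT

Trace:
start: ε-closure({0}) = {0,1,2}
'd' @ 1: {1,3,4,5,6,7,8,10}  ✓accept
'e' @ 2: {}  — dead — no transitions
rest 'ebecc' ignored (set empty)
end set {} — state 1 not in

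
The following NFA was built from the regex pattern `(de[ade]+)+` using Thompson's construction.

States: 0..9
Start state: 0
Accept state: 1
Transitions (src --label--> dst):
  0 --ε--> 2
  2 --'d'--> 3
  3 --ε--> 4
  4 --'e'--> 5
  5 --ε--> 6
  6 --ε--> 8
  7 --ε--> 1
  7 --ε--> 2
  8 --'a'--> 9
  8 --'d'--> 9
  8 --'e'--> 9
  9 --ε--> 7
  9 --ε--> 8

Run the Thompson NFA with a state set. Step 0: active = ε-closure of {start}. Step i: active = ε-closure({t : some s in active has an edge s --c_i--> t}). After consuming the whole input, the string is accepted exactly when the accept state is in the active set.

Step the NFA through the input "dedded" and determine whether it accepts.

S₀ = ε-closure({0}) = {0,2}
'd' @ 1: {3,4}
'e' @ 2: {5,6,8}
'd' @ 3: {1,2,7,8,9}  ✓accept
'd' @ 4: {1,2,3,4,7,8,9}  ✓accept
'e' @ 5: {1,2,5,6,7,8,9}  ✓accept
'd' @ 6: {1,2,3,4,7,8,9}  ✓accept
after full input: {1,2,3,4,7,8,9}  (accept=1 in)

Answer: ACCEPT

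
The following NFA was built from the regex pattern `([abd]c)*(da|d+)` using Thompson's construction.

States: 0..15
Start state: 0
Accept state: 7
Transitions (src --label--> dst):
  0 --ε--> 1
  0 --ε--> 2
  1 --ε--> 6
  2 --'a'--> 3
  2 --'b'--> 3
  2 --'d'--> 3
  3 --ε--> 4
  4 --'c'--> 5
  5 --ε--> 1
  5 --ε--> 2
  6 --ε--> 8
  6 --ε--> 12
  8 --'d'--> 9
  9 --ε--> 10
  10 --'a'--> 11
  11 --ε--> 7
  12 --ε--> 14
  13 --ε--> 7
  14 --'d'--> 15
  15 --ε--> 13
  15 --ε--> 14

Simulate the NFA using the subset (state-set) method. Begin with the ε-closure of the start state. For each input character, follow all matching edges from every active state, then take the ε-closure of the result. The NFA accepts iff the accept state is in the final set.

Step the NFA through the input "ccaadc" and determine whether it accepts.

Answer: REJECT

Trace:
initial (ε-close {0}): {0,1,2,6,8,12,14}
'c' @ 1: {}  — no active states
rest 'caadc' ignored (set empty)
final: {}; accept 7 not in set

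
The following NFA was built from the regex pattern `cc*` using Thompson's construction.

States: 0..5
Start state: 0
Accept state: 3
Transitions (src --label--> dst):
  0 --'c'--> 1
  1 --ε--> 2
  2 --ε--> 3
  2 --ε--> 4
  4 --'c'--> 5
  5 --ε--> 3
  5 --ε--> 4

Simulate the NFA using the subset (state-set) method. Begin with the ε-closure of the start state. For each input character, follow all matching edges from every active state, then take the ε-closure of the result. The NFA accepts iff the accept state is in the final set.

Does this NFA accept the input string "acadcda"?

Answer: REJECT

Trace:
initial (ε-close {0}): {0}
'a' @ 1: {}  — state set empty
rest 'cadcda' ignored (set empty)
after full input: {}  (accept=3 not in)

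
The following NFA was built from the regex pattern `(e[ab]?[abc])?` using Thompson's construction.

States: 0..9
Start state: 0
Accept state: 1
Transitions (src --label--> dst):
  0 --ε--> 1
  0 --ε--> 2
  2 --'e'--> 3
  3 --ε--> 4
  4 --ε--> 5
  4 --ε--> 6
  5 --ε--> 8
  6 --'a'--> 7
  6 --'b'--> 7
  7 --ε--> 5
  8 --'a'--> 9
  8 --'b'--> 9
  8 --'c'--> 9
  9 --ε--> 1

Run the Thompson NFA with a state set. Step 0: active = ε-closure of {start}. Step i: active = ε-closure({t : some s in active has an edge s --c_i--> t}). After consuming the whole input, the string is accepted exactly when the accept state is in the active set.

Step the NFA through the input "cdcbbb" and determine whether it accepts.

Answer: REJECT

Trace:
start: ε-closure({0}) = {0,1,2}
'c' @ 1: {}  — dead — no transitions
rest 'dcbbb' ignored (set empty)
final: {}; accept 1 not in set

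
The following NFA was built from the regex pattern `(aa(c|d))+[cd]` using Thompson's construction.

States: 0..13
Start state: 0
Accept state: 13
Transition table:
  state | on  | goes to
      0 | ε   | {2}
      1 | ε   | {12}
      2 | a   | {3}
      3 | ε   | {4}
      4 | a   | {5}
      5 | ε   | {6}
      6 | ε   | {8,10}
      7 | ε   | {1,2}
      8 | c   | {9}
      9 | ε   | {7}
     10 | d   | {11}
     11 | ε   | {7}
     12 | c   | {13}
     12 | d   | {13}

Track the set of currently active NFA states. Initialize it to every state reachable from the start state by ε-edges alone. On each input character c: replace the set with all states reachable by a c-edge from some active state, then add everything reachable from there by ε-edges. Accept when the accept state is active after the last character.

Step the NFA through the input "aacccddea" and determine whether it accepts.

initial (ε-close {0}): {0,2}
'a' @ 1: {3,4}
'a' @ 2: {5,6,8,10}
'c' @ 3: {1,2,7,9,12}
'c' @ 4: {13}  [accepting]
'c' @ 5: {}  — no active states
rest 'ddea' ignored (set empty)
after full input: {}  (accept=13 not in)

Answer: REJECT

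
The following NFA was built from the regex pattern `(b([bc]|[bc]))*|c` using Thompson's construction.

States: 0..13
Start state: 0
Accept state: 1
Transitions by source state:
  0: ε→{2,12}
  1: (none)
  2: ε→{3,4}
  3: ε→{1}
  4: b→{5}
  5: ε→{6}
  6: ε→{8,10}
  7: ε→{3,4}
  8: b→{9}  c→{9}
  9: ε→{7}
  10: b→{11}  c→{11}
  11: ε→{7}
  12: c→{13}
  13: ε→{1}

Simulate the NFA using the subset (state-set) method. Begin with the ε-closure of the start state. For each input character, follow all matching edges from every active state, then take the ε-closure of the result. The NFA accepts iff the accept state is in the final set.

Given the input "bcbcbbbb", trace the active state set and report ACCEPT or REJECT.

Answer: ACCEPT

Steps:
initial (ε-close {0}): {0,1,2,3,4,12}
'b' @ 1: {5,6,8,10}
'c' @ 2: {1,3,4,7,9,11}  (accept∈set)
'b' @ 3: {5,6,8,10}
'c' @ 4: {1,3,4,7,9,11}  (accept∈set)
'b' @ 5: {5,6,8,10}
'b' @ 6: {1,3,4,7,9,11}  (accept∈set)
'b' @ 7: {5,6,8,10}
'b' @ 8: {1,3,4,7,9,11}  (accept∈set)
after full input: {1,3,4,7,9,11}  (accept=1 in)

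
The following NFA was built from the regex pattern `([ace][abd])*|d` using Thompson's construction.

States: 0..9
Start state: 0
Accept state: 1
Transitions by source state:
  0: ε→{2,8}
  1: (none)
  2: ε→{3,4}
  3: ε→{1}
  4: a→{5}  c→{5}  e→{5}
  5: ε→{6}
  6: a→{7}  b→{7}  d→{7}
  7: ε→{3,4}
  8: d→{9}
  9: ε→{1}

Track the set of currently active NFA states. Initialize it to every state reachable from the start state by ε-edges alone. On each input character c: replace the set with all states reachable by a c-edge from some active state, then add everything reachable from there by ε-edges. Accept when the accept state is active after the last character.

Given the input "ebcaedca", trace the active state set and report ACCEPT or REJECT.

initial (ε-close {0}): {0,1,2,3,4,8}
'e' @ 1: {5,6}
'b' @ 2: {1,3,4,7}  (accept∈set)
'c' @ 3: {5,6}
'a' @ 4: {1,3,4,7}  (accept∈set)
'e' @ 5: {5,6}
'd' @ 6: {1,3,4,7}  (accept∈set)
'c' @ 7: {5,6}
'a' @ 8: {1,3,4,7}  (accept∈set)
final: {1,3,4,7}; accept 1 in set

Answer: ACCEPT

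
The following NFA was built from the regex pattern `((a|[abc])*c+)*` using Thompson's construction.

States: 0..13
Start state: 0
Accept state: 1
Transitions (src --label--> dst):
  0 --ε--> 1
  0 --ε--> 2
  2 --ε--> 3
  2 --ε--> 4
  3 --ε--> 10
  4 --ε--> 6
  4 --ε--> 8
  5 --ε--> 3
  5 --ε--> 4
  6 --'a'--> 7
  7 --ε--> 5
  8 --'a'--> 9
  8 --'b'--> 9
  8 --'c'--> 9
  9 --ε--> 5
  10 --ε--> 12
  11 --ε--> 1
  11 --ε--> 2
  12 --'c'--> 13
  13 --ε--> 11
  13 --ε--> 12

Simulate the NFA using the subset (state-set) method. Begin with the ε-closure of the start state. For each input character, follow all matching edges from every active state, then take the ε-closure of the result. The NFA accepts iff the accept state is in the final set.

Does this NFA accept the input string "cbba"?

S₀ = ε-closure({0}) = {0,1,2,3,4,6,8,10,12}
'c' @ 1: {1,2,3,4,5,6,8,9,10,11,12,13}  ✓accept
'b' @ 2: {3,4,5,6,8,9,10,12}
'b' @ 3: {3,4,5,6,8,9,10,12}
'a' @ 4: {3,4,5,6,7,8,9,10,12}
end set {3,4,5,6,7,8,9,10,12} — state 1 not in

Answer: REJECT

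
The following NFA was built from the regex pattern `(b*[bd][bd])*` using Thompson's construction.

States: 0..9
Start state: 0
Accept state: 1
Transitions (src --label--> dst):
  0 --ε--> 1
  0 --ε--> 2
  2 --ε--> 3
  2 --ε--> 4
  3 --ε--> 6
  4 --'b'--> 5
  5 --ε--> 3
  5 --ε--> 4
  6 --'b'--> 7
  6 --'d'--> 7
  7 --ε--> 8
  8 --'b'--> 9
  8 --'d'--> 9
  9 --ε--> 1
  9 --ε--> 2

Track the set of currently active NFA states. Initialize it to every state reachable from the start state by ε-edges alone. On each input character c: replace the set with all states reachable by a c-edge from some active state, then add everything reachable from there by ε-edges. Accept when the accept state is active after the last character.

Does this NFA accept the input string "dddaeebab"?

start: ε-closure({0}) = {0,1,2,3,4,6}
'd' @ 1: {7,8}
'd' @ 2: {1,2,3,4,6,9}  (accept∈set)
'd' @ 3: {7,8}
'a' @ 4: {}  — state set empty
rest 'eebab' ignored (set empty)
final: {}; accept 1 not in set

Answer: REJECT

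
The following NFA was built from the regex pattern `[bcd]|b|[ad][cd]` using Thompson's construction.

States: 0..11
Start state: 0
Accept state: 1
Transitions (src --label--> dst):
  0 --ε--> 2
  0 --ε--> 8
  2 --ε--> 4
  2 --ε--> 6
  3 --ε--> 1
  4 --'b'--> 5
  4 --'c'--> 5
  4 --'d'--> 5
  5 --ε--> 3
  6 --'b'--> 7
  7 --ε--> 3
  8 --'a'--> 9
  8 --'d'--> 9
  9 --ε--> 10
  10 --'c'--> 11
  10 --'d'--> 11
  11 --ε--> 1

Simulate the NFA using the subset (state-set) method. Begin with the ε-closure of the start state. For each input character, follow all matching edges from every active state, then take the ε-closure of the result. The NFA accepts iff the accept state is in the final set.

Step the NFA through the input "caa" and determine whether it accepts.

Answer: REJECT

Steps:
start: ε-closure({0}) = {0,2,4,6,8}
'c' @ 1: {1,3,5}  (accept∈set)
'a' @ 2: {}  — no active states
rest 'a' ignored (set empty)
after full input: {}  (accept=1 not in)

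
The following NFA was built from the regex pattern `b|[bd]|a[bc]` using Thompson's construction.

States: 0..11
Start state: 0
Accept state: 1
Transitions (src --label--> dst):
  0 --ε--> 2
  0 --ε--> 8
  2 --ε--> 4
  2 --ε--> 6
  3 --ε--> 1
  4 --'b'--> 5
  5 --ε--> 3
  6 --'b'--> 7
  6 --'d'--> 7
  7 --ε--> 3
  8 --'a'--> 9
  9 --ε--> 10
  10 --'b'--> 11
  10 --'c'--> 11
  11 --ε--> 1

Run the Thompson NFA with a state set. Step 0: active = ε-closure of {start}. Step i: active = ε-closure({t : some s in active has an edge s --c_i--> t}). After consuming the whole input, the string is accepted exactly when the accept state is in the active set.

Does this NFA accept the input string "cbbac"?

S₀ = ε-closure({0}) = {0,2,4,6,8}
'c' @ 1: {}  — state set empty
rest 'bbac' ignored (set empty)
end set {} — state 1 not in

Answer: REJECT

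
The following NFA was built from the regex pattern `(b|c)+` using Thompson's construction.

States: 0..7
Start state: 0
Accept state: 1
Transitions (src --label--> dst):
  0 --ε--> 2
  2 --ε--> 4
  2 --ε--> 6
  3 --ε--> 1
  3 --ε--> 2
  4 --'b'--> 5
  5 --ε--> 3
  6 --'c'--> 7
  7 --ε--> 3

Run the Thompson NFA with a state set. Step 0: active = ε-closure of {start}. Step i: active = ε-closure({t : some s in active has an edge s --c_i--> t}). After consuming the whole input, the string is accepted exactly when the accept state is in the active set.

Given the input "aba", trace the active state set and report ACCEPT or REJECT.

Answer: REJECT

Derivation:
start: ε-closure({0}) = {0,2,4,6}
'a' @ 1: {}  — no active states
rest 'ba' ignored (set empty)
after full input: {}  (accept=1 not in)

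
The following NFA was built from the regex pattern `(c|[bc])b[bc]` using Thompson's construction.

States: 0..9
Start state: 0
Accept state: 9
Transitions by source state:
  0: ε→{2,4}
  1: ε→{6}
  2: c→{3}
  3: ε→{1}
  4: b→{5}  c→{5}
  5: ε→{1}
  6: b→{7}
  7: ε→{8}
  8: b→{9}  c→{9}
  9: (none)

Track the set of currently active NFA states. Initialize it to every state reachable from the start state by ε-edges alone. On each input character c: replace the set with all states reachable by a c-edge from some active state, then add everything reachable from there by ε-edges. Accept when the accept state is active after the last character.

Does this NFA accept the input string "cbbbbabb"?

Answer: REJECT

Derivation:
S₀ = ε-closure({0}) = {0,2,4}
'c' @ 1: {1,3,5,6}
'b' @ 2: {7,8}
'b' @ 3: {9}  ✓accept
'b' @ 4: {}  — no active states
rest 'babb' ignored (set empty)
after full input: {}  (accept=9 not in)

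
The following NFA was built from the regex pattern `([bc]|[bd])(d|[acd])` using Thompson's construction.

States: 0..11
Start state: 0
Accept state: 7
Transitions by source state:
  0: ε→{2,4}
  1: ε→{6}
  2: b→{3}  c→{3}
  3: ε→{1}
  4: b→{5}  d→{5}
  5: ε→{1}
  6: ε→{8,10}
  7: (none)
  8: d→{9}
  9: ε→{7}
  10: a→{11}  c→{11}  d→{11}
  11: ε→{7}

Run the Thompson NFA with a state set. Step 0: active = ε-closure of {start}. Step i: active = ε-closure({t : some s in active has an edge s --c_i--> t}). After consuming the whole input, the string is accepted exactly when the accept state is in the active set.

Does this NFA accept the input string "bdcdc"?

Answer: REJECT

Derivation:
initial (ε-close {0}): {0,2,4}
'b' @ 1: {1,3,5,6,8,10}
'd' @ 2: {7,9,11}  [accepting]
'c' @ 3: {}  — dead — no transitions
rest 'dc' ignored (set empty)
end set {} — state 7 not in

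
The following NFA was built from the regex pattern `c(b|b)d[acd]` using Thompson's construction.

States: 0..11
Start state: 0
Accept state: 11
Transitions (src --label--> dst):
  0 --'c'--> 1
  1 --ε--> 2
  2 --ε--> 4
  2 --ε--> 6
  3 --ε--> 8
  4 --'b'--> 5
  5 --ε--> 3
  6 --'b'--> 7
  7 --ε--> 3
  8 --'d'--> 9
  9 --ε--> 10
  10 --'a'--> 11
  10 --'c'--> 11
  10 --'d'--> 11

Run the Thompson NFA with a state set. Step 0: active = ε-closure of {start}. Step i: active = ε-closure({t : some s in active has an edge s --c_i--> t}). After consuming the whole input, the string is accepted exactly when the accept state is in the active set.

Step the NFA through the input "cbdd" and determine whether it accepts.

start: ε-closure({0}) = {0}
'c' @ 1: {1,2,4,6}
'b' @ 2: {3,5,7,8}
'd' @ 3: {9,10}
'd' @ 4: {11}  (accept∈set)
final: {11}; accept 11 in set

Answer: ACCEPT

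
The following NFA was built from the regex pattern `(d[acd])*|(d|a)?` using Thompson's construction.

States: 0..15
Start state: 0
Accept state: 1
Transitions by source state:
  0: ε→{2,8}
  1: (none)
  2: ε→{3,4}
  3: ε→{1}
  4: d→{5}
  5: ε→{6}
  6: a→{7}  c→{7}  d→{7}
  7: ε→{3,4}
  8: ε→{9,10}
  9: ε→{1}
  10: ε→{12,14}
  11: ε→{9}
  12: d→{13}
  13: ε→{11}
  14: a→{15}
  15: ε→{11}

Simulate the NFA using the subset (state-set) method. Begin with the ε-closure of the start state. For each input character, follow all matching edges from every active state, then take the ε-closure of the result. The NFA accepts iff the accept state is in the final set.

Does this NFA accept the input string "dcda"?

Answer: ACCEPT

Steps:
S₀ = ε-closure({0}) = {0,1,2,3,4,8,9,10,12,14}
'd' @ 1: {1,5,6,9,11,13}  (accept∈set)
'c' @ 2: {1,3,4,7}  (accept∈set)
'd' @ 3: {5,6}
'a' @ 4: {1,3,4,7}  (accept∈set)
final: {1,3,4,7}; accept 1 in set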